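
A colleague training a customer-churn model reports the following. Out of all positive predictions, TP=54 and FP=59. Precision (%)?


Precision = TP/(TP+FP)
= 54/(54+59)
= 54/113 = 47.79%

47.79%


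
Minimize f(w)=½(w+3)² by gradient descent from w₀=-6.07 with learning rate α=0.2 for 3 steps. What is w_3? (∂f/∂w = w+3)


step 1: grad = -6.07+3 = -3.07; w = -6.07 - 0.2·(-3.07) = -5.456
step 2: grad = -5.456+3 = -2.456; w = -5.456 - 0.2·(-2.456) = -4.9648
step 3: grad = -4.9648+3 = -1.9648; w = -4.9648 - 0.2·(-1.9648) = -4.57184

-4.57184


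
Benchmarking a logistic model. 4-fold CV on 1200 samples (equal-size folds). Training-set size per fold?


Fold size = 1200/4 = 300
Training per fold = 1200 - 300 = 900

900


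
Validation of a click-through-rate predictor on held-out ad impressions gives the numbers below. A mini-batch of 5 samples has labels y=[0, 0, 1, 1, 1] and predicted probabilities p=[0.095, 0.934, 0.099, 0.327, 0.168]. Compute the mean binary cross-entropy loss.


L[0] = -ln(1-0.095) = -ln(0.905) = 0.0998
L[1] = -ln(1-0.934) = -ln(0.066) = 2.7181
L[2] = -ln(0.099) = 2.3126
L[3] = -ln(0.327) = 1.1178
L[4] = -ln(0.168) = 1.7838
mean = (0.0998 + 2.7181 + 2.3126 + 1.1178 + 1.7838)/5 = 1.6064

1.6064


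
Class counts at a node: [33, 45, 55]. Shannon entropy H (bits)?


Probabilities: [33/133, 45/133, 55/133] ≈ [0.2481, 0.3383, 0.4135]
H = -((33/133)·log₂(33/133) + (45/133)·log₂(45/133) + (55/133)·log₂(55/133))
  = 1.5547 bits

1.5547 bits


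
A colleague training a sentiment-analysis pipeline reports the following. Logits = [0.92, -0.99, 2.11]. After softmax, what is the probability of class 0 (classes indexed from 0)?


Exponentials: e^0.92=2.5093, e^-0.99=0.3716, e^2.11=8.2482
Sum = 11.1291
Softmax = [0.2255, 0.0334, 0.7411]
p[0] = 2.5093/11.1291 = 0.2255

0.2255


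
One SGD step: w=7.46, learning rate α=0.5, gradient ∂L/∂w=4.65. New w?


w_new = w - α·∇
= 7.46 - 0.5·4.65
= 7.46 - 2.325
= 5.135

5.135


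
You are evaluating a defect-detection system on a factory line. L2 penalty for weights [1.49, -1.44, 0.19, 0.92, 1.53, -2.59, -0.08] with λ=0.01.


‖w‖₂² = (1.49)² + (-1.44)² + (0.19)² + (0.92)² + (1.53)² + (-2.59)² + (-0.08)²
     = 2.2201 + 2.0736 + 0.0361 + 0.8464 + 2.3409 + 6.7081 + 0.0064
     = 14.2316
λ·‖w‖₂² = 0.01·14.2316 = 0.142316

0.142316


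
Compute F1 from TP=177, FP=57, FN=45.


Precision = 177/234 = 0.7564
Recall = 177/222 = 0.7973
F1 = 2·P·R/(P+R) = 2·TP/(2·TP+FP+FN) = 354/(354+57+45) = 354/456 = 0.7763

0.7763


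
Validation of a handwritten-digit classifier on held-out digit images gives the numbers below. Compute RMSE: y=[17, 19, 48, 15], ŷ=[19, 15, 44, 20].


MSE = 61/4 = 15.25
RMSE = √(61/4) = 3.9051

3.9051


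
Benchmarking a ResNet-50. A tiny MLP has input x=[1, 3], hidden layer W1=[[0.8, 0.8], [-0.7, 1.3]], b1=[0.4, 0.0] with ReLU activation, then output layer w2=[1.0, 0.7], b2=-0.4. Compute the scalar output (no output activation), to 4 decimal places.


z1[0] = (0.8)·(1) + (0.8)·(3) + 0.4 = 3.6
z1[1] = (-0.7)·(1) + (1.3)·(3) + 0.0 = 3.2
h = ReLU(z1) = [3.6, 3.2]
output = (1.0)·(3.6) + (0.7)·(3.2) - 0.4 = 5.44

5.44


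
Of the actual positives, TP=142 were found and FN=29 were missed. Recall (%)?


Recall = TP/(TP+FN)
= 142/(142+29)
= 142/171 = 83.04%

83.04%


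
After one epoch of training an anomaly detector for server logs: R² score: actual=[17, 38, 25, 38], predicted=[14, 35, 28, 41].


ȳ = 29.5
SS_res = Σ(y-ŷ)² = 36
SS_tot = Σ(y-ȳ)² = 321
R² = 1 - SS_res/SS_tot = 1 - 0.1121 = 0.8879

0.8879


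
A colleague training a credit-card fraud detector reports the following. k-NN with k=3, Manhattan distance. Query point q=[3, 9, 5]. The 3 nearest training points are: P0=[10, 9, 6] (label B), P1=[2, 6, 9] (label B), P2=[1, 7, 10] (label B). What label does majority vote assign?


d(q,P0) = 8  (label B)
d(q,P1) = 8  (label B)
d(q,P2) = 9  (label B)
Votes: A=0, B=3
Majority → B

B


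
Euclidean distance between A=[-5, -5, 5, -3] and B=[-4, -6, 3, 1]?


d = √((-5+ 4)² + (-5+ 6)² + (5-3)² + (-3-1)²)
  = √(1 + 1 + 4 + 16)
  = √22 = 4.6904

4.6904


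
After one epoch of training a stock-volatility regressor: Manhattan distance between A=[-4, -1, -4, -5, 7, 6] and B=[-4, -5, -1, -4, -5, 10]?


d = |-4+ 4| + |-1+ 5| + |-4+ 1| + |-5+ 4| + |7+ 5| + |6-10|
  = 0 + 4 + 3 + 1 + 12 + 4
  = 24

24


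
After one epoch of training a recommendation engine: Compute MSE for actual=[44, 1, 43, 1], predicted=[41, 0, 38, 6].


Squared errors: (44-41)²=9, (1-0)²=1, (43-38)²=25, (1-6)²=25
Sum = 60
MSE = 60/4 = 15

15


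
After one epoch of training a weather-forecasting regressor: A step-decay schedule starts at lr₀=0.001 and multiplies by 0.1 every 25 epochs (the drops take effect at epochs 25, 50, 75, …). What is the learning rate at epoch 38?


n_drops = ⌊38/25⌋ = 1
lr = 0.001·0.1^1 = 0.001·0.1 = 0.0001

0.0001


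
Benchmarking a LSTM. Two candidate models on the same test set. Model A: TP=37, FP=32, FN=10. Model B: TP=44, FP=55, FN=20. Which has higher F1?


Model A: P=37/69=0.5362, R=37/47=0.7872, F1=2PR/(P+R)=2TP/(2TP+FP+FN)=74/116=0.6379
Model B: P=44/99=0.4444, R=44/64=0.6875, F1=2PR/(P+R)=2TP/(2TP+FP+FN)=88/163=0.5399
0.6379 > 0.5399 → Model A

Model A


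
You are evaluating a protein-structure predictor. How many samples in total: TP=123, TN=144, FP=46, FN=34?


Total = TP + TN + FP + FN
= 123 + 144 + 46 + 34
= 347
(Predicted positive: 169, predicted negative: 178)

347


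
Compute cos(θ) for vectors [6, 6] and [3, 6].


A·B = 6·3 + 6·6 = 54
‖A‖ = √72 = 8.4853, ‖B‖ = √45 = 6.7082
cos = 54/(√72·√45) = 54/√3240 = 0.9487

0.9487


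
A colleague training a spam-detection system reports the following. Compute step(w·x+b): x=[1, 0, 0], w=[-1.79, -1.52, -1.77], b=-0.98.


z = (1)·(-1.79) + (0)·(-1.52) + (0)·(-1.77) - 0.98
  = -2.77
step(z) = 0 (z<0)

0


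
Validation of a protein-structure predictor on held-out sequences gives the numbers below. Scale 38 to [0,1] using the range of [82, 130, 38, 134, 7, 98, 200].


min=7, max=200
(38-7)/(200-7) = 31/193 = 0.1606

0.1606


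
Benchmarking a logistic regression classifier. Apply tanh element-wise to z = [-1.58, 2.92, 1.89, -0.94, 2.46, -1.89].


tanh(-1.58) = -0.9186
tanh(2.92) = 0.9942
tanh(1.89) = 0.9554
tanh(-0.94) = -0.7352
tanh(2.46) = 0.9855
tanh(-1.89) = -0.9554
result = [-0.9186, 0.9942, 0.9554, -0.7352, 0.9855, -0.9554]

[-0.9186, 0.9942, 0.9554, -0.7352, 0.9855, -0.9554]


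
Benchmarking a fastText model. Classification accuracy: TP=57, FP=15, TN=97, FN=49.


Accuracy = (TP+TN)/(TP+TN+FP+FN)
= (57+97)/(218)
= 154/218 = 70.64%

70.64%


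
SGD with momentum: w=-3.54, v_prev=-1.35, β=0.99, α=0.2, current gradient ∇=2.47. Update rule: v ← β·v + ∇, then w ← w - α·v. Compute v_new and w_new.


v_new = 0.99·-1.35 + 2.47 = -1.3365 + 2.47 = 1.1335
w_new = -3.54 - 0.2·1.1335 = -3.54 - 0.2267 = -3.7667

v_new=1.1335, w_new=-3.7667


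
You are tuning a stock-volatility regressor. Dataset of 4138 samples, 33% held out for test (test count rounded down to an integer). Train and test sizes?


Test = ⌊4138·33/100⌋ = 1365
Train = 4138 - 1365 = 2773

Train: 2773, Test: 1365


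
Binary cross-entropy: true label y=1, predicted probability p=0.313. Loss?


BCE = -[y·ln(p) + (1-y)·ln(1-p)]
= -1·ln(0.313) - 0
= -ln(0.313) = 1.1616

1.1616


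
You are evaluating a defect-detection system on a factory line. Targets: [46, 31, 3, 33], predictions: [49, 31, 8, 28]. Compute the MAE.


Absolute errors: |46-49|=3, |31-31|=0, |3-8|=5, |33-28|=5
Sum = 13
MAE = 13/4 = 13/4

13/4


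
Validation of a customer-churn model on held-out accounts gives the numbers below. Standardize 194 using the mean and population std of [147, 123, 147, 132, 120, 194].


μ = 143.8333, σ = 24.7616
z = (194 - 143.8333)/24.7616 = 2.026

2.026


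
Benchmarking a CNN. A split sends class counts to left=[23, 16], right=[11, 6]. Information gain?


Parent = [34, 22], H_parent = 0.9666
H_left = 0.9766 (n=39), H_right = 0.9367 (n=17)
H_children = (39/56)·0.9766 + (17/56)·0.9367 = 0.9645
IG = 0.9666 - 0.9645 = 0.0021

0.0021


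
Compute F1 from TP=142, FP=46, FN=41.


Precision = 142/188 = 0.7553
Recall = 142/183 = 0.776
F1 = 2·P·R/(P+R) = 2·TP/(2·TP+FP+FN) = 284/(284+46+41) = 284/371 = 0.7655

0.7655


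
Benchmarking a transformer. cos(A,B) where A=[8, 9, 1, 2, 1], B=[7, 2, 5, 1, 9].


A·B = 8·7 + 9·2 + 1·5 + 2·1 + 1·9 = 90
‖A‖ = √151 = 12.2882, ‖B‖ = √160 = 12.6491
cos = 90/(√151·√160) = 90/√24160 = 0.579

0.579


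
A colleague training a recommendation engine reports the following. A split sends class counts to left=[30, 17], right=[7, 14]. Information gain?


Parent = [37, 31], H_parent = 0.9944
H_left = 0.9441 (n=47), H_right = 0.9183 (n=21)
H_children = (47/68)·0.9441 + (21/68)·0.9183 = 0.9361
IG = 0.9944 - 0.9361 = 0.0583

0.0583


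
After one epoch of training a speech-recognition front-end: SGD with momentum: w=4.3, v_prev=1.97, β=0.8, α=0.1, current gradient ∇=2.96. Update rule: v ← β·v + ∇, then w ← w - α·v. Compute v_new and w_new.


v_new = 0.8·1.97 + 2.96 = 1.576 + 2.96 = 4.536
w_new = 4.3 - 0.1·4.536 = 4.3 - 0.4536 = 3.8464

v_new=4.536, w_new=3.8464


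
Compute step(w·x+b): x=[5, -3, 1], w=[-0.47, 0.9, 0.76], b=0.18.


z = (5)·(-0.47) + (-3)·(0.9) + (1)·(0.76) + 0.18
  = -4.11
step(z) = 0 (z<0)

0


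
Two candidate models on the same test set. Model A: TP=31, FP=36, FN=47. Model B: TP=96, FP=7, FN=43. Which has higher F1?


Model A: P=31/67=0.4627, R=31/78=0.3974, F1=2PR/(P+R)=2TP/(2TP+FP+FN)=62/145=0.4276
Model B: P=96/103=0.932, R=96/139=0.6906, F1=2PR/(P+R)=2TP/(2TP+FP+FN)=192/242=0.7934
0.4276 < 0.7934 → Model B

Model B


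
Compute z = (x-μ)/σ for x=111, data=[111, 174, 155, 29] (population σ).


μ = 117.25, σ = 55.8407
z = (111 - 117.25)/55.8407 = -0.1119

-0.1119


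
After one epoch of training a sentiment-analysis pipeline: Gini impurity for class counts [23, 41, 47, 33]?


Probabilities: [23/144, 41/144, 47/144, 33/144] ≈ [0.1597, 0.2847, 0.3264, 0.2292]
Σpᵢ² = (529 + 1681 + 2209 + 1089)/144² = 5508/20736
Gini = 1 - Σpᵢ² = 1 - 5508/20736 = 0.7344

0.7344


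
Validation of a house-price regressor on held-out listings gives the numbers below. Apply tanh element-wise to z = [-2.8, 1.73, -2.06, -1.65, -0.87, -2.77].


tanh(-2.8) = -0.9926
tanh(1.73) = 0.9391
tanh(-2.06) = -0.968
tanh(-1.65) = -0.9289
tanh(-0.87) = -0.7014
tanh(-2.77) = -0.9922
result = [-0.9926, 0.9391, -0.968, -0.9289, -0.7014, -0.9922]

[-0.9926, 0.9391, -0.968, -0.9289, -0.7014, -0.9922]


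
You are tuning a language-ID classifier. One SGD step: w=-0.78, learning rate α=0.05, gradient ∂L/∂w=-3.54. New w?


w_new = w - α·∇
= -0.78 - 0.05·-3.54
= -0.78 + 0.177
= -0.603

-0.603


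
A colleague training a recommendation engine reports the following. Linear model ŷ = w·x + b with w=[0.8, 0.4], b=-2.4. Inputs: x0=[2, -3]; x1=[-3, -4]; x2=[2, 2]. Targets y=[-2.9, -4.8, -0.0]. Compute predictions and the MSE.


ŷ0 = (0.8)·(2) + (0.4)·(-3) - 2.4 = -2.0
ŷ1 = (0.8)·(-3) + (0.4)·(-4) - 2.4 = -6.4
ŷ2 = (0.8)·(2) + (0.4)·(2) - 2.4 = 0.0
errors² = [0.81, 2.56, 0.0]
MSE = 3.3700/3 = 1.1233

1.1233


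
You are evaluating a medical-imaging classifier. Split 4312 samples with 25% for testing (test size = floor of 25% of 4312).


Test = ⌊4312·25/100⌋ = 1078
Train = 4312 - 1078 = 3234

Train: 3234, Test: 1078


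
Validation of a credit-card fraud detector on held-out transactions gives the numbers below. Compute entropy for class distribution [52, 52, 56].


Probabilities: [52/160, 52/160, 56/160] ≈ [0.325, 0.325, 0.35]
H = -((52/160)·log₂(52/160) + (52/160)·log₂(52/160) + (56/160)·log₂(56/160))
  = 1.5841 bits

1.5841 bits


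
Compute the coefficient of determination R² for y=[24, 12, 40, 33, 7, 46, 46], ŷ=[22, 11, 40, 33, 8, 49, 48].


ȳ = 29.7143
SS_res = Σ(y-ŷ)² = 19
SS_tot = Σ(y-ȳ)² = 1509.43
R² = 1 - SS_res/SS_tot = 1 - 0.0126 = 0.9874

0.9874


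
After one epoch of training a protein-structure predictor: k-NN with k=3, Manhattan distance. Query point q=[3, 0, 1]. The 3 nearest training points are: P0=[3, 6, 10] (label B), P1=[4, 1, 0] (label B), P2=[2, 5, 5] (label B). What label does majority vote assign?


d(q,P0) = 15  (label B)
d(q,P1) = 3  (label B)
d(q,P2) = 10  (label B)
Votes: A=0, B=3
Majority → B

B


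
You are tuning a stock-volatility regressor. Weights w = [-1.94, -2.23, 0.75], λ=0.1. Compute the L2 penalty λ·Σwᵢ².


‖w‖₂² = (-1.94)² + (-2.23)² + (0.75)²
     = 3.7636 + 4.9729 + 0.5625
     = 9.299
λ·‖w‖₂² = 0.1·9.299 = 0.9299

0.9299


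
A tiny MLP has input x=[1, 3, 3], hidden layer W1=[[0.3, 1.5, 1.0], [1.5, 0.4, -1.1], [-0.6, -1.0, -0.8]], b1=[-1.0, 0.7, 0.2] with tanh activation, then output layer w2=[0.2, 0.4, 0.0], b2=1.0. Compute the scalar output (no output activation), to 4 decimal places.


z1[0] = (0.3)·(1) + (1.5)·(3) + (1.0)·(3) - 1.0 = 6.8
z1[1] = (1.5)·(1) + (0.4)·(3) + (-1.1)·(3) + 0.7 = 0.1
z1[2] = (-0.6)·(1) + (-1.0)·(3) + (-0.8)·(3) + 0.2 = -5.8
h = tanh(z1) = [1.0, 0.0997, -1.0]
output = (0.2)·(1.0) + (0.4)·(0.0997) + (0.0)·(-1.0) + 1.0 = 1.2399

1.2399


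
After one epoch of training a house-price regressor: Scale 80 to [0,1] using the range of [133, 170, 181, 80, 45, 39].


min=39, max=181
(80-39)/(181-39) = 41/142 = 0.2887

0.2887


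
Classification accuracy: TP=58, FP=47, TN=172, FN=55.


Accuracy = (TP+TN)/(TP+TN+FP+FN)
= (58+172)/(332)
= 230/332 = 69.28%

69.28%


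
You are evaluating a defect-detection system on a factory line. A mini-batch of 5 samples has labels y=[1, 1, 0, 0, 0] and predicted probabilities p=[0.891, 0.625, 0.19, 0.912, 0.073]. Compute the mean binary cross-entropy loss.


L[0] = -ln(0.891) = 0.1154
L[1] = -ln(0.625) = 0.47
L[2] = -ln(1-0.19) = -ln(0.81) = 0.2107
L[3] = -ln(1-0.912) = -ln(0.088) = 2.4304
L[4] = -ln(1-0.073) = -ln(0.927) = 0.0758
mean = (0.1154 + 0.47 + 0.2107 + 2.4304 + 0.0758)/5 = 0.6605

0.6605


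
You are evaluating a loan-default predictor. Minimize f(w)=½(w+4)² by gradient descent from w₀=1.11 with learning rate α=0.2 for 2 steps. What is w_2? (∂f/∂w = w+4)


step 1: grad = 1.11+4 = 5.11; w = 1.11 - 0.2·(5.11) = 0.088
step 2: grad = 0.088+4 = 4.088; w = 0.088 - 0.2·(4.088) = -0.7296

-0.7296


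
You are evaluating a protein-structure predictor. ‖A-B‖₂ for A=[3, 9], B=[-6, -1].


d = √((3+ 6)² + (9+ 1)²)
  = √(81 + 100)
  = √181 = 13.4536

13.4536


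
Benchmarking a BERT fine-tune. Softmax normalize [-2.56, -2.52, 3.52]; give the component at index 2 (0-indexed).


Exponentials: e^-2.56=0.0773, e^-2.52=0.0805, e^3.52=33.7844
Sum = 33.9422
Softmax = [0.0023, 0.0024, 0.9954]
p[2] = 33.7844/33.9422 = 0.9954

0.9954


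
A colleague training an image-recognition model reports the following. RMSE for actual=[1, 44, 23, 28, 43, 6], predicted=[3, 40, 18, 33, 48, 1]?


MSE = 120/6 = 20
RMSE = √(120/6) = 4.4721

4.4721


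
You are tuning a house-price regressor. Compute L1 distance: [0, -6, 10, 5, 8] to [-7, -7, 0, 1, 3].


d = |0+ 7| + |-6+ 7| + |10-0| + |5-1| + |8-3|
  = 7 + 1 + 10 + 4 + 5
  = 27

27


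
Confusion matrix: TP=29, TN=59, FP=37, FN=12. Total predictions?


Total = TP + TN + FP + FN
= 29 + 59 + 37 + 12
= 137
(Predicted positive: 66, predicted negative: 71)

137


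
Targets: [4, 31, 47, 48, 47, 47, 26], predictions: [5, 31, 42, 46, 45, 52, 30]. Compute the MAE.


Absolute errors: |4-5|=1, |31-31|=0, |47-42|=5, |48-46|=2, |47-45|=2, |47-52|=5, |26-30|=4
Sum = 19
MAE = 19/7 = 19/7

19/7


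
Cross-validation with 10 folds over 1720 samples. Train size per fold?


Fold size = 1720/10 = 172
Training per fold = 1720 - 172 = 1548

1548


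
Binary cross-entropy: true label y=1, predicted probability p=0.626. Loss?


BCE = -[y·ln(p) + (1-y)·ln(1-p)]
= -1·ln(0.626) - 0
= -ln(0.626) = 0.4684

0.4684


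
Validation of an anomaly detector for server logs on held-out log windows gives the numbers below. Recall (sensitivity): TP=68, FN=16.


Recall = TP/(TP+FN)
= 68/(68+16)
= 68/84 = 80.95%

80.95%


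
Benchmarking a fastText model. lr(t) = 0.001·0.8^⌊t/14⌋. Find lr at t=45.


n_drops = ⌊45/14⌋ = 3
lr = 0.001·0.8^3 = 0.001·0.512 = 0.000512

0.000512


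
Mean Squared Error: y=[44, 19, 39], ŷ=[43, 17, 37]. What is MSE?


Squared errors: (44-43)²=1, (19-17)²=4, (39-37)²=4
Sum = 9
MSE = 9/3 = 3

3


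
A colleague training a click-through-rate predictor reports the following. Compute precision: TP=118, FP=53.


Precision = TP/(TP+FP)
= 118/(118+53)
= 118/171 = 69.01%

69.01%


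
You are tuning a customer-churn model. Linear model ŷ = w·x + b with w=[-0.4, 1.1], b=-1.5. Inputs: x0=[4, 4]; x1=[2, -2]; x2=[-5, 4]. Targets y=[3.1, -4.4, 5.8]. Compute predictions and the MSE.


ŷ0 = (-0.4)·(4) + (1.1)·(4) - 1.5 = 1.3
ŷ1 = (-0.4)·(2) + (1.1)·(-2) - 1.5 = -4.5
ŷ2 = (-0.4)·(-5) + (1.1)·(4) - 1.5 = 4.9
errors² = [3.24, 0.01, 0.81]
MSE = 4.0600/3 = 1.3533

1.3533


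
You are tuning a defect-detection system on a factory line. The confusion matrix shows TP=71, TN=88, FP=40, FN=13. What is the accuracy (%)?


Accuracy = (TP+TN)/(TP+TN+FP+FN)
= (71+88)/(212)
= 159/212 = 75.0%

75.0%


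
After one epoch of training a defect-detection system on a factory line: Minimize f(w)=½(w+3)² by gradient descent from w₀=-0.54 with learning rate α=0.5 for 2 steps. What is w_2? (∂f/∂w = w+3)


step 1: grad = -0.54+3 = 2.46; w = -0.54 - 0.5·(2.46) = -1.77
step 2: grad = -1.77+3 = 1.23; w = -1.77 - 0.5·(1.23) = -2.385

-2.385


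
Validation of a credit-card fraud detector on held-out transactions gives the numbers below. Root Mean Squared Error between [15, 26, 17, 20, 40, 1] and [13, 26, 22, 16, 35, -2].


MSE = 79/6 = 13.1667
RMSE = √(79/6) = 3.6286

3.6286


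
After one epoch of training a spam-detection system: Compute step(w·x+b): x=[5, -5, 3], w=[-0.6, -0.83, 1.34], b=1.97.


z = (5)·(-0.6) + (-5)·(-0.83) + (3)·(1.34) + 1.97
  = 7.14
step(z) = 1 (z≥0)

1


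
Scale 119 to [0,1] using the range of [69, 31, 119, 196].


min=31, max=196
(119-31)/(196-31) = 88/165 = 0.5333

0.5333


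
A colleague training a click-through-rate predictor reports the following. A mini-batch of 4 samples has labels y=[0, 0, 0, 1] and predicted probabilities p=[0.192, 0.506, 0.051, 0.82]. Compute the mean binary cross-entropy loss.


L[0] = -ln(1-0.192) = -ln(0.808) = 0.2132
L[1] = -ln(1-0.506) = -ln(0.494) = 0.7052
L[2] = -ln(1-0.051) = -ln(0.949) = 0.0523
L[3] = -ln(0.82) = 0.1985
mean = (0.2132 + 0.7052 + 0.0523 + 0.1985)/4 = 0.2923

0.2923


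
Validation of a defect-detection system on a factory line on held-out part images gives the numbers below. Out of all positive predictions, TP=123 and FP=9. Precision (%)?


Precision = TP/(TP+FP)
= 123/(123+9)
= 123/132 = 93.18%

93.18%


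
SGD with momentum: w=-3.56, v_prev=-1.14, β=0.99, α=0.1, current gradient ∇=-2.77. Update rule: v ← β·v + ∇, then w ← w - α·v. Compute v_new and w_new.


v_new = 0.99·-1.14 - 2.77 = -1.1286 - 2.77 = -3.8986
w_new = -3.56 - 0.1·-3.8986 = -3.56 + 0.38986 = -3.17014

v_new=-3.8986, w_new=-3.17014


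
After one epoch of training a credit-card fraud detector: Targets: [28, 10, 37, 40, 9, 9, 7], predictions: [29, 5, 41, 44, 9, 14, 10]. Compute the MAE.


Absolute errors: |28-29|=1, |10-5|=5, |37-41|=4, |40-44|=4, |9-9|=0, |9-14|=5, |7-10|=3
Sum = 22
MAE = 22/7 = 22/7

22/7


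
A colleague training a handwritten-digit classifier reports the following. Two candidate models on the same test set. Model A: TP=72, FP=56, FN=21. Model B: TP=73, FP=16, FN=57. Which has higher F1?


Model A: P=72/128=0.5625, R=72/93=0.7742, F1=2PR/(P+R)=2TP/(2TP+FP+FN)=144/221=0.6516
Model B: P=73/89=0.8202, R=73/130=0.5615, F1=2PR/(P+R)=2TP/(2TP+FP+FN)=146/219=0.6667
0.6516 < 0.6667 → Model B

Model B


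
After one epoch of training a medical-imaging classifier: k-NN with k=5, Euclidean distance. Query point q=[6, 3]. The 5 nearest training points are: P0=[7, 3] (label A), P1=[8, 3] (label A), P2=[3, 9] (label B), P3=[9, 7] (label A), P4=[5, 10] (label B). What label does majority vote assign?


d(q,P0) = 1.0  (label A)
d(q,P1) = 2.0  (label A)
d(q,P2) = 6.7082  (label B)
d(q,P3) = 5.0  (label A)
d(q,P4) = 7.0711  (label B)
Votes: A=3, B=2
Majority → A

A


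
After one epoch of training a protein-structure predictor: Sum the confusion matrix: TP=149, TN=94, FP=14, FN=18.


Total = TP + TN + FP + FN
= 149 + 94 + 14 + 18
= 275
(Predicted positive: 163, predicted negative: 112)

275


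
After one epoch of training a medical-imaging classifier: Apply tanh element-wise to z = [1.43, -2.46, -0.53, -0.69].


tanh(1.43) = 0.8917
tanh(-2.46) = -0.9855
tanh(-0.53) = -0.4854
tanh(-0.69) = -0.598
result = [0.8917, -0.9855, -0.4854, -0.598]

[0.8917, -0.9855, -0.4854, -0.598]


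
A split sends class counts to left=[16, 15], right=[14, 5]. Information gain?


Parent = [30, 20], H_parent = 0.971
H_left = 0.9992 (n=31), H_right = 0.8315 (n=19)
H_children = (31/50)·0.9992 + (19/50)·0.8315 = 0.9355
IG = 0.971 - 0.9355 = 0.0355

0.0355


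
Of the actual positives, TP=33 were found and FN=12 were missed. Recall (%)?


Recall = TP/(TP+FN)
= 33/(33+12)
= 33/45 = 73.33%

73.33%


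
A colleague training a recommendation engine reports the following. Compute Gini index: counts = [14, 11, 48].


Probabilities: [14/73, 11/73, 48/73] ≈ [0.1918, 0.1507, 0.6575]
Σpᵢ² = (196 + 121 + 2304)/73² = 2621/5329
Gini = 1 - Σpᵢ² = 1 - 2621/5329 = 0.5082

0.5082


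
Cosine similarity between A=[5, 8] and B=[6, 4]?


A·B = 5·6 + 8·4 = 62
‖A‖ = √89 = 9.434, ‖B‖ = √52 = 7.2111
cos = 62/(√89·√52) = 62/√4628 = 0.9114

0.9114


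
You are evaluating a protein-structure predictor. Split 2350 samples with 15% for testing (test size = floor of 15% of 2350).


Test = ⌊2350·15/100⌋ = 352
Train = 2350 - 352 = 1998

Train: 1998, Test: 352


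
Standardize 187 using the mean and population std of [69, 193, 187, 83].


μ = 133, σ = 57.2538
z = (187 - 133)/57.2538 = 0.9432

0.9432


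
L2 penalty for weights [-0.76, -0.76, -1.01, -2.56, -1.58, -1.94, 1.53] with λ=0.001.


‖w‖₂² = (-0.76)² + (-0.76)² + (-1.01)² + (-2.56)² + (-1.58)² + (-1.94)² + (1.53)²
     = 0.5776 + 0.5776 + 1.0201 + 6.5536 + 2.4964 + 3.7636 + 2.3409
     = 17.3298
λ·‖w‖₂² = 0.001·17.3298 = 0.01733

0.01733


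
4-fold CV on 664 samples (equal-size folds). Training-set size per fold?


Fold size = 664/4 = 166
Training per fold = 664 - 166 = 498

498


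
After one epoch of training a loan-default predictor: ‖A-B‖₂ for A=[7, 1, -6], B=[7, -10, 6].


d = √((7-7)² + (1+ 10)² + (-6-6)²)
  = √(0 + 121 + 144)
  = √265 = 16.2788

16.2788


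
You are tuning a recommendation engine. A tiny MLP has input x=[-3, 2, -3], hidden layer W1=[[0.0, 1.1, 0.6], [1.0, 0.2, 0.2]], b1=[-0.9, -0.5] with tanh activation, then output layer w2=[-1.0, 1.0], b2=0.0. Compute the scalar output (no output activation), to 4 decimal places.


z1[0] = (0.0)·(-3) + (1.1)·(2) + (0.6)·(-3) - 0.9 = -0.5
z1[1] = (1.0)·(-3) + (0.2)·(2) + (0.2)·(-3) - 0.5 = -3.7
h = tanh(z1) = [-0.4621, -0.9988]
output = (-1.0)·(-0.4621) + (1.0)·(-0.9988) + 0.0 = -0.5367

-0.5367


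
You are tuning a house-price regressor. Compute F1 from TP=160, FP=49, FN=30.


Precision = 160/209 = 0.7656
Recall = 160/190 = 0.8421
F1 = 2·P·R/(P+R) = 2·TP/(2·TP+FP+FN) = 320/(320+49+30) = 320/399 = 0.802

0.802


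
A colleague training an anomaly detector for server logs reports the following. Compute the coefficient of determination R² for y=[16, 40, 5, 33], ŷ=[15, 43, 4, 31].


ȳ = 23.5
SS_res = Σ(y-ŷ)² = 15
SS_tot = Σ(y-ȳ)² = 761
R² = 1 - SS_res/SS_tot = 1 - 0.0197 = 0.9803

0.9803


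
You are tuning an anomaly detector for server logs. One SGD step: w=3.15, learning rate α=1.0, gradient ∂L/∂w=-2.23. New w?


w_new = w - α·∇
= 3.15 - 1.0·-2.23
= 3.15 + 2.23
= 5.38

5.38


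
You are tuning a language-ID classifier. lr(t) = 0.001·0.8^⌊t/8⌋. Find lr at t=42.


n_drops = ⌊42/8⌋ = 5
lr = 0.001·0.8^5 = 0.001·0.32768 = 0.00032768

0.00032768


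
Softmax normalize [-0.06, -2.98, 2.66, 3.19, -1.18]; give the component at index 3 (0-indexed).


Exponentials: e^-0.06=0.9418, e^-2.98=0.0508, e^2.66=14.2963, e^3.19=24.2884, e^-1.18=0.3073
Sum = 39.8846
Softmax = [0.0236, 0.0013, 0.3584, 0.609, 0.0077]
p[3] = 24.2884/39.8846 = 0.609

0.609


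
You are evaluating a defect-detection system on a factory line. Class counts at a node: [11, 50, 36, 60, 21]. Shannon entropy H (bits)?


Probabilities: [11/178, 50/178, 36/178, 60/178, 21/178] ≈ [0.0618, 0.2809, 0.2022, 0.3371, 0.118]
H = -((11/178)·log₂(11/178) + (50/178)·log₂(50/178) + (36/178)·log₂(36/178) + (60/178)·log₂(60/178) + (21/178)·log₂(21/178))
  = 2.1217 bits

2.1217 bits


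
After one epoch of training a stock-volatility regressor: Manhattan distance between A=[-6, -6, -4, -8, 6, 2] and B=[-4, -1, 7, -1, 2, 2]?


d = |-6+ 4| + |-6+ 1| + |-4-7| + |-8+ 1| + |6-2| + |2-2|
  = 2 + 5 + 11 + 7 + 4 + 0
  = 29

29


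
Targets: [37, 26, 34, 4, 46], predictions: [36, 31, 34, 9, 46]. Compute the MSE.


Squared errors: (37-36)²=1, (26-31)²=25, (34-34)²=0, (4-9)²=25, (46-46)²=0
Sum = 51
MSE = 51/5 = 51/5

51/5


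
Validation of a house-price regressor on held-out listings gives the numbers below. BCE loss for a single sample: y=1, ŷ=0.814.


BCE = -[y·ln(p) + (1-y)·ln(1-p)]
= -1·ln(0.814) - 0
= -ln(0.814) = 0.2058

0.2058


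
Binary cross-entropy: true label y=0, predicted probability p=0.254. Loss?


BCE = -[y·ln(p) + (1-y)·ln(1-p)]
= -0 - 1·ln(1-0.254)
= -ln(0.746) = 0.293

0.293


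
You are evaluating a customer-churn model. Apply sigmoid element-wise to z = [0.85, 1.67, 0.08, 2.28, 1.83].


σ(0.85) = 1/(1+e^-0.85) = 0.7006
σ(1.67) = 1/(1+e^-1.67) = 0.8416
σ(0.08) = 1/(1+e^-0.08) = 0.52
σ(2.28) = 1/(1+e^-2.28) = 0.9072
σ(1.83) = 1/(1+e^-1.83) = 0.8618
result = [0.7006, 0.8416, 0.52, 0.9072, 0.8618]

[0.7006, 0.8416, 0.52, 0.9072, 0.8618]


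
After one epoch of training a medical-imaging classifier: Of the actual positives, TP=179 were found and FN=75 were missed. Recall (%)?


Recall = TP/(TP+FN)
= 179/(179+75)
= 179/254 = 70.47%

70.47%


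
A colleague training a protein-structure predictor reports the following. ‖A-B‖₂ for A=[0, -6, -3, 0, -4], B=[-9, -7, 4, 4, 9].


d = √((0+ 9)² + (-6+ 7)² + (-3-4)² + (0-4)² + (-4-9)²)
  = √(81 + 1 + 49 + 16 + 169)
  = √316 = 17.7764

17.7764


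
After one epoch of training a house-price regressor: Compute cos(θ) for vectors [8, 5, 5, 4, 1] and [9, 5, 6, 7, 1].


A·B = 8·9 + 5·5 + 5·6 + 4·7 + 1·1 = 156
‖A‖ = √131 = 11.4455, ‖B‖ = √192 = 13.8564
cos = 156/(√131·√192) = 156/√25152 = 0.9836

0.9836


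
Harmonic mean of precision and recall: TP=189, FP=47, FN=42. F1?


Precision = 189/236 = 0.8008
Recall = 189/231 = 0.8182
F1 = 2·P·R/(P+R) = 2·TP/(2·TP+FP+FN) = 378/(378+47+42) = 378/467 = 0.8094

0.8094


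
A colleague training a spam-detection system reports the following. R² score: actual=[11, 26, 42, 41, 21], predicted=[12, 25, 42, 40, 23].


ȳ = 28.2
SS_res = Σ(y-ŷ)² = 7
SS_tot = Σ(y-ȳ)² = 706.8
R² = 1 - SS_res/SS_tot = 1 - 0.0099 = 0.9901

0.9901


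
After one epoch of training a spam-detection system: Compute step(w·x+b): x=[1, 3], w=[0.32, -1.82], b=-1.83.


z = (1)·(0.32) + (3)·(-1.82) - 1.83
  = -6.97
step(z) = 0 (z<0)

0


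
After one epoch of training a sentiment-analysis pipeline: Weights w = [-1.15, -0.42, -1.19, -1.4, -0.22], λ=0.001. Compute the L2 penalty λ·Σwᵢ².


‖w‖₂² = (-1.15)² + (-0.42)² + (-1.19)² + (-1.4)² + (-0.22)²
     = 1.3225 + 0.1764 + 1.4161 + 1.96 + 0.0484
     = 4.9234
λ·‖w‖₂² = 0.001·4.9234 = 0.004923

0.004923


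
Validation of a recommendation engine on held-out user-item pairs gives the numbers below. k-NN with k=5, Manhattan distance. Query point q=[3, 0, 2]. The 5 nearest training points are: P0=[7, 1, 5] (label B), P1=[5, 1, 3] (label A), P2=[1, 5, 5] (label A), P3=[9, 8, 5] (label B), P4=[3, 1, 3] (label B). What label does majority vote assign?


d(q,P0) = 8  (label B)
d(q,P1) = 4  (label A)
d(q,P2) = 10  (label A)
d(q,P3) = 17  (label B)
d(q,P4) = 2  (label B)
Votes: A=2, B=3
Majority → B

B


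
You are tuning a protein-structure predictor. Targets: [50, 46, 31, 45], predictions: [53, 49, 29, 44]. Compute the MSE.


Squared errors: (50-53)²=9, (46-49)²=9, (31-29)²=4, (45-44)²=1
Sum = 23
MSE = 23/4 = 23/4

23/4


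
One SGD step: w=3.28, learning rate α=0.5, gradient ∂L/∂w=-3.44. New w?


w_new = w - α·∇
= 3.28 - 0.5·-3.44
= 3.28 + 1.72
= 5

5


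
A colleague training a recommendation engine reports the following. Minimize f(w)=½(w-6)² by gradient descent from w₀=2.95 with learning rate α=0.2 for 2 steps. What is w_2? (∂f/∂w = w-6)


step 1: grad = 2.95-6 = -3.05; w = 2.95 - 0.2·(-3.05) = 3.56
step 2: grad = 3.56-6 = -2.44; w = 3.56 - 0.2·(-2.44) = 4.048

4.048


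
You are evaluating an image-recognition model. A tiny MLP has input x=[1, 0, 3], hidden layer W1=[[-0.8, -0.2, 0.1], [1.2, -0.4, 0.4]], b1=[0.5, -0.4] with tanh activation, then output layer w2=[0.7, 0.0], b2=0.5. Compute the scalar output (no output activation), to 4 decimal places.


z1[0] = (-0.8)·(1) + (-0.2)·(0) + (0.1)·(3) + 0.5 = 0.0
z1[1] = (1.2)·(1) + (-0.4)·(0) + (0.4)·(3) - 0.4 = 2.0
h = tanh(z1) = [0.0, 0.964]
output = (0.7)·(0.0) + (0.0)·(0.964) + 0.5 = 0.5

0.5


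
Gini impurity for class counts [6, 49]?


Probabilities: [6/55, 49/55] ≈ [0.1091, 0.8909]
Σpᵢ² = (36 + 2401)/55² = 2437/3025
Gini = 1 - Σpᵢ² = 1 - 2437/3025 = 0.1944

0.1944


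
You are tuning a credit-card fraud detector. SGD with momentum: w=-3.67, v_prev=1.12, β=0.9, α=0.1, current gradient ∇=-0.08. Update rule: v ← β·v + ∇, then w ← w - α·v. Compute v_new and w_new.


v_new = 0.9·1.12 - 0.08 = 1.008 - 0.08 = 0.928
w_new = -3.67 - 0.1·0.928 = -3.67 - 0.0928 = -3.7628

v_new=0.928, w_new=-3.7628


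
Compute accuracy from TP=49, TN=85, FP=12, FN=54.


Accuracy = (TP+TN)/(TP+TN+FP+FN)
= (49+85)/(200)
= 134/200 = 67.0%

67.0%


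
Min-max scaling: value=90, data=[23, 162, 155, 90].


min=23, max=162
(90-23)/(162-23) = 67/139 = 0.482

0.482


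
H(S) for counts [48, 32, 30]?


Probabilities: [48/110, 32/110, 30/110] ≈ [0.4364, 0.2909, 0.2727]
H = -((48/110)·log₂(48/110) + (32/110)·log₂(32/110) + (30/110)·log₂(30/110))
  = 1.5515 bits

1.5515 bits


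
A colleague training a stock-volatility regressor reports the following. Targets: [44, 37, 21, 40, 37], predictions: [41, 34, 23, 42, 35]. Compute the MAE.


Absolute errors: |44-41|=3, |37-34|=3, |21-23|=2, |40-42|=2, |37-35|=2
Sum = 12
MAE = 12/5 = 12/5

12/5


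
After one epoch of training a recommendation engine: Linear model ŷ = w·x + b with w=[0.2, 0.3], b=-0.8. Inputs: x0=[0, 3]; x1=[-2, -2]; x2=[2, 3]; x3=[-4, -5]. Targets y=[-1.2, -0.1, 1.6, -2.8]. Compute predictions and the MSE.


ŷ0 = (0.2)·(0) + (0.3)·(3) - 0.8 = 0.1
ŷ1 = (0.2)·(-2) + (0.3)·(-2) - 0.8 = -1.8
ŷ2 = (0.2)·(2) + (0.3)·(3) - 0.8 = 0.5
ŷ3 = (0.2)·(-4) + (0.3)·(-5) - 0.8 = -3.1
errors² = [1.69, 2.89, 1.21, 0.09]
MSE = 5.8800/4 = 1.47

1.47


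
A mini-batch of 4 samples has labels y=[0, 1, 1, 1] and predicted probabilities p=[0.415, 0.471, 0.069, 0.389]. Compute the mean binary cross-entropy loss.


L[0] = -ln(1-0.415) = -ln(0.585) = 0.5361
L[1] = -ln(0.471) = 0.7529
L[2] = -ln(0.069) = 2.6736
L[3] = -ln(0.389) = 0.9442
mean = (0.5361 + 0.7529 + 2.6736 + 0.9442)/4 = 1.2267

1.2267


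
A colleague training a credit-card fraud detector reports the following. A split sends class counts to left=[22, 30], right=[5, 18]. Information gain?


Parent = [27, 48], H_parent = 0.9427
H_left = 0.9829 (n=52), H_right = 0.7554 (n=23)
H_children = (52/75)·0.9829 + (23/75)·0.7554 = 0.9131
IG = 0.9427 - 0.9131 = 0.0296

0.0296


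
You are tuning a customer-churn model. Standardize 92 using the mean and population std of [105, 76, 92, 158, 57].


μ = 97.6, σ = 34.2029
z = (92 - 97.6)/34.2029 = -0.1637

-0.1637


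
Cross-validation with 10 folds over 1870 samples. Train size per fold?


Fold size = 1870/10 = 187
Training per fold = 1870 - 187 = 1683

1683


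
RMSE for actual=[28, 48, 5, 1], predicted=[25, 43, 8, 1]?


MSE = 43/4 = 10.75
RMSE = √(43/4) = 3.2787

3.2787


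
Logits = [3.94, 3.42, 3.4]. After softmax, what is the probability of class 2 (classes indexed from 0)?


Exponentials: e^3.94=51.4186, e^3.42=30.5694, e^3.4=29.9641
Sum = 111.9521
Softmax = [0.4593, 0.2731, 0.2677]
p[2] = 29.9641/111.9521 = 0.2677

0.2677


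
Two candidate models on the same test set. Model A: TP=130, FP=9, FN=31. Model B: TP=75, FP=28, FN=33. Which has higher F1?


Model A: P=130/139=0.9353, R=130/161=0.8075, F1=2PR/(P+R)=2TP/(2TP+FP+FN)=260/300=0.8667
Model B: P=75/103=0.7282, R=75/108=0.6944, F1=2PR/(P+R)=2TP/(2TP+FP+FN)=150/211=0.7109
0.8667 > 0.7109 → Model A

Model A


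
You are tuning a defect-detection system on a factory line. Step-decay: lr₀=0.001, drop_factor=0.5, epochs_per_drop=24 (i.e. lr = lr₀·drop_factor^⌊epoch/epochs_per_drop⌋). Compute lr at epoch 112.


n_drops = ⌊112/24⌋ = 4
lr = 0.001·0.5^4 = 0.001·0.0625 = 0.0000625

0.0000625


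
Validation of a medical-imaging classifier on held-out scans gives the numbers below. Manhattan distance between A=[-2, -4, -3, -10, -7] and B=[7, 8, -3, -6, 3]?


d = |-2-7| + |-4-8| + |-3+ 3| + |-10+ 6| + |-7-3|
  = 9 + 12 + 0 + 4 + 10
  = 35

35


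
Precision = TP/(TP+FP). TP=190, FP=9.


Precision = TP/(TP+FP)
= 190/(190+9)
= 190/199 = 95.48%

95.48%


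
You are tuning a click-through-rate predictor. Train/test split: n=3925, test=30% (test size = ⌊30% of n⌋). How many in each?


Test = ⌊3925·30/100⌋ = 1177
Train = 3925 - 1177 = 2748

Train: 2748, Test: 1177


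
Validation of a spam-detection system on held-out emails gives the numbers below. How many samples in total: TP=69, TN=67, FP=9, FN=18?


Total = TP + TN + FP + FN
= 69 + 67 + 9 + 18
= 163
(Predicted positive: 78, predicted negative: 85)

163


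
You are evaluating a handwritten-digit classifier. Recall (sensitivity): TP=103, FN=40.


Recall = TP/(TP+FN)
= 103/(103+40)
= 103/143 = 72.03%

72.03%


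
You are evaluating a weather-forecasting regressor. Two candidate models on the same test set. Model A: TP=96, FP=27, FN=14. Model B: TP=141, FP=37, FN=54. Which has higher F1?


Model A: P=96/123=0.7805, R=96/110=0.8727, F1=2PR/(P+R)=2TP/(2TP+FP+FN)=192/233=0.824
Model B: P=141/178=0.7921, R=141/195=0.7231, F1=2PR/(P+R)=2TP/(2TP+FP+FN)=282/373=0.756
0.824 > 0.756 → Model A

Model A


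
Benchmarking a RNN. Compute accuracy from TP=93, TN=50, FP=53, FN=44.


Accuracy = (TP+TN)/(TP+TN+FP+FN)
= (93+50)/(240)
= 143/240 = 59.58%

59.58%


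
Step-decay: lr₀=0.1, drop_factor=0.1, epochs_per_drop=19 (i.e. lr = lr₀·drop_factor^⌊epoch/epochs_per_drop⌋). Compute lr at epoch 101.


n_drops = ⌊101/19⌋ = 5
lr = 0.1·0.1^5 = 0.1·0.00001 = 0.000001

0.000001


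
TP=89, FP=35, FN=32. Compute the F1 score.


Precision = 89/124 = 0.7177
Recall = 89/121 = 0.7355
F1 = 2·P·R/(P+R) = 2·TP/(2·TP+FP+FN) = 178/(178+35+32) = 178/245 = 0.7265

0.7265


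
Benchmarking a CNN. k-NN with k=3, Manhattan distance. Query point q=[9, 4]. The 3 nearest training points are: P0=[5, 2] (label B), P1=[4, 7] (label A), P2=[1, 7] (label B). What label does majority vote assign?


d(q,P0) = 6  (label B)
d(q,P1) = 8  (label A)
d(q,P2) = 11  (label B)
Votes: A=1, B=2
Majority → B

B


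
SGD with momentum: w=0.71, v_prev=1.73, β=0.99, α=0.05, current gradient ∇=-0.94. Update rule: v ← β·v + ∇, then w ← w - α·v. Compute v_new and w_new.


v_new = 0.99·1.73 - 0.94 = 1.7127 - 0.94 = 0.7727
w_new = 0.71 - 0.05·0.7727 = 0.71 - 0.038635 = 0.671365

v_new=0.7727, w_new=0.671365


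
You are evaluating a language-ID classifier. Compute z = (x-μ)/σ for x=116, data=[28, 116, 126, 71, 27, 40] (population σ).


μ = 68, σ = 40.2947
z = (116 - 68)/40.2947 = 1.1912

1.1912


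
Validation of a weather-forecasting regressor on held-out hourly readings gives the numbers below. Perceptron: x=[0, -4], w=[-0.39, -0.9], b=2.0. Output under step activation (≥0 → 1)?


z = (0)·(-0.39) + (-4)·(-0.9) + 2.0
  = 5.6
step(z) = 1 (z≥0)

1


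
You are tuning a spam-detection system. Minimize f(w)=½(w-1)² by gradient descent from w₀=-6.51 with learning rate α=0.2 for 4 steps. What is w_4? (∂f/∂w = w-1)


step 1: grad = -6.51-1 = -7.51; w = -6.51 - 0.2·(-7.51) = -5.008
step 2: grad = -5.008-1 = -6.008; w = -5.008 - 0.2·(-6.008) = -3.8064
step 3: grad = -3.8064-1 = -4.8064; w = -3.8064 - 0.2·(-4.8064) = -2.84512
step 4: grad = -2.84512-1 = -3.84512; w = -2.84512 - 0.2·(-3.84512) = -2.076096

-2.076096


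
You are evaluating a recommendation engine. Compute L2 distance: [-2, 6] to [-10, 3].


d = √((-2+ 10)² + (6-3)²)
  = √(64 + 9)
  = √73 = 8.544

8.544


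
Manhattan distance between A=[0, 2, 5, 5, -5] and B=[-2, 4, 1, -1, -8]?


d = |0+ 2| + |2-4| + |5-1| + |5+ 1| + |-5+ 8|
  = 2 + 2 + 4 + 6 + 3
  = 17

17


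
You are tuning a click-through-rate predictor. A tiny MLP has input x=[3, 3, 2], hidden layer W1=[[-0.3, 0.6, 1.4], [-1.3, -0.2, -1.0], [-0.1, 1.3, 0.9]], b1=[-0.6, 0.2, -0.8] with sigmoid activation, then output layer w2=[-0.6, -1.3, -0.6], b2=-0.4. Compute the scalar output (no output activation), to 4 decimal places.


z1[0] = (-0.3)·(3) + (0.6)·(3) + (1.4)·(2) - 0.6 = 3.1
z1[1] = (-1.3)·(3) + (-0.2)·(3) + (-1.0)·(2) + 0.2 = -6.3
z1[2] = (-0.1)·(3) + (1.3)·(3) + (0.9)·(2) - 0.8 = 4.6
h = sigmoid(z1) = [0.9569, 0.0018, 0.99]
output = (-0.6)·(0.9569) + (-1.3)·(0.0018) + (-0.6)·(0.99) - 0.4 = -1.5705

-1.5705


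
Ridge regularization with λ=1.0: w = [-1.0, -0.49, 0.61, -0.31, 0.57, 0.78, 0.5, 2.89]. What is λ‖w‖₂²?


‖w‖₂² = (-1.0)² + (-0.49)² + (0.61)² + (-0.31)² + (0.57)² + (0.78)² + (0.5)² + (2.89)²
     = 1 + 0.2401 + 0.3721 + 0.0961 + 0.3249 + 0.6084 + 0.25 + 8.3521
     = 11.2437
λ·‖w‖₂² = 1.0·11.2437 = 11.2437

11.2437


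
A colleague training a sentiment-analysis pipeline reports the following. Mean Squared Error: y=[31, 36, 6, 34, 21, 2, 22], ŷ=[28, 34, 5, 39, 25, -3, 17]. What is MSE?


Squared errors: (31-28)²=9, (36-34)²=4, (6-5)²=1, (34-39)²=25, (21-25)²=16, (2+ 3)²=25, (22-17)²=25
Sum = 105
MSE = 105/7 = 15

15


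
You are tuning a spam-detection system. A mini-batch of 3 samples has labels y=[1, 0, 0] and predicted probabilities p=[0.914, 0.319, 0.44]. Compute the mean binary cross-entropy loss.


L[0] = -ln(0.914) = 0.0899
L[1] = -ln(1-0.319) = -ln(0.681) = 0.3842
L[2] = -ln(1-0.44) = -ln(0.56) = 0.5798
mean = (0.0899 + 0.3842 + 0.5798)/3 = 0.3513

0.3513


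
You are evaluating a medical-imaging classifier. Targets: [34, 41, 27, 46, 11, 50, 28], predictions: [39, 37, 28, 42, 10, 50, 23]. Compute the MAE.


Absolute errors: |34-39|=5, |41-37|=4, |27-28|=1, |46-42|=4, |11-10|=1, |50-50|=0, |28-23|=5
Sum = 20
MAE = 20/7 = 20/7

20/7
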